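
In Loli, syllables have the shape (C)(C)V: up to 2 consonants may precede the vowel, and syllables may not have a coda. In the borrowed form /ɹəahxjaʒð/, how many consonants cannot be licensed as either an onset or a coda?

3

Under (C)(C)V, the unsyllabifiable consonants are /h/, /ʒ/, /ð/ (no codas are permitted; onsets may contain at most 2 consonants).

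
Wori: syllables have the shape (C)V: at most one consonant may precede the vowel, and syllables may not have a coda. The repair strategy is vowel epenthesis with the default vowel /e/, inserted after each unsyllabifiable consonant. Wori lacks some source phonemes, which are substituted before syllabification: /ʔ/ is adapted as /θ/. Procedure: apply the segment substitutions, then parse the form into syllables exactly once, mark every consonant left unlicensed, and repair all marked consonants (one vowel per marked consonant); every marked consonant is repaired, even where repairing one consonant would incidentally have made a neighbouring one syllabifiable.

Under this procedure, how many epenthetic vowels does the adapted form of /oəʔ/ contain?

1

After substitution the input is /oəθ/.
The unsyllabifiable consonants are /θ/; each receives one epenthetic vowel.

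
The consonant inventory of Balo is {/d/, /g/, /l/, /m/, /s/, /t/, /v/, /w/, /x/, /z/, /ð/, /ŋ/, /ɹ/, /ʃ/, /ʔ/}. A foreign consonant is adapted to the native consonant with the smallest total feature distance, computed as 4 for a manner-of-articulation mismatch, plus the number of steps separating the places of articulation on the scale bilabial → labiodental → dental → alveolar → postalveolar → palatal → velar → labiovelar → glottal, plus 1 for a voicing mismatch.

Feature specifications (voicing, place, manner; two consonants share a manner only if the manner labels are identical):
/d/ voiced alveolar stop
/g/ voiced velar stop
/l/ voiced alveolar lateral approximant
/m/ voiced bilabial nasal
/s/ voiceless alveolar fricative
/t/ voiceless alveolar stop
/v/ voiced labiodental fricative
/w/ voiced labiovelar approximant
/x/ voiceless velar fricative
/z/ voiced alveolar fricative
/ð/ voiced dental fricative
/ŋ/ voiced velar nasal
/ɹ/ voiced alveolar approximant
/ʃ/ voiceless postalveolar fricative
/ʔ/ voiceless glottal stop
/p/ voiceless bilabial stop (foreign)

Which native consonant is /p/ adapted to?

/t/ is closest: same manner (stop), place distance 3 (bilabial→alveolar), same voicing; total 3. Next closest is /d/ at distance 4.

t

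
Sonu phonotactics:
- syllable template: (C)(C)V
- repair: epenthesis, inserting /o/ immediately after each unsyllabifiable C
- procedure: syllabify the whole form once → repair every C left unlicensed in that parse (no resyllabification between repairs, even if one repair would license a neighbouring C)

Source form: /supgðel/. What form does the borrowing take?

Under (C)(C)V, the unsyllabifiable consonants are /p/, /l/ (no codas are permitted; onsets may contain at most 2 consonants).
Inserting the epenthetic vowel yields /p/ → /po/, /l/ → /lo/.

supogðelo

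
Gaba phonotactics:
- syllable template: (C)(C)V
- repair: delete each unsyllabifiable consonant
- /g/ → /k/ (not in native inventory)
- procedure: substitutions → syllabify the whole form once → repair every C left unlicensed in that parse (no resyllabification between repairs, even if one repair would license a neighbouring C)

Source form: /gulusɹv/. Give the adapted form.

kulu

Substitution: /g/ → /k/, giving /kulusɹv/.
Under (C)(C)V, the unsyllabifiable consonants are /s/, /ɹ/, /v/ (no codas are permitted; onsets may contain at most 2 consonants).
Deleting the stranded consonants removes /s/, /ɹ/, /v/.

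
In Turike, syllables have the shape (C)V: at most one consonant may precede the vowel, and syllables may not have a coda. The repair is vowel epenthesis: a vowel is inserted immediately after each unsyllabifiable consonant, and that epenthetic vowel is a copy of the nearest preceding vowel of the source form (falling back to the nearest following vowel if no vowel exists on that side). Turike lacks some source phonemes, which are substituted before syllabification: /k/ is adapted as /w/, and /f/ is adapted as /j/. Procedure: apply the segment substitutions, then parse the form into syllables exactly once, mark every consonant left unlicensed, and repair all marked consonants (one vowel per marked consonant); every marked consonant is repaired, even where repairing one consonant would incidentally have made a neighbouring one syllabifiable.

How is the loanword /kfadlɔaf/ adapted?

Substitution: /k/ → /w/, /f/ → /j/, giving /wjadlɔaj/.
The consonants /w/, /d/, /j/ cannot be parsed into a legal (C)V syllable (no codas are permitted; onsets are limited to one consonant).
Each unlicensed consonant becomes the onset of a new syllable: /w/ → /wa/, /d/ → /da/, /j/ → /ja/.

wajadalɔaja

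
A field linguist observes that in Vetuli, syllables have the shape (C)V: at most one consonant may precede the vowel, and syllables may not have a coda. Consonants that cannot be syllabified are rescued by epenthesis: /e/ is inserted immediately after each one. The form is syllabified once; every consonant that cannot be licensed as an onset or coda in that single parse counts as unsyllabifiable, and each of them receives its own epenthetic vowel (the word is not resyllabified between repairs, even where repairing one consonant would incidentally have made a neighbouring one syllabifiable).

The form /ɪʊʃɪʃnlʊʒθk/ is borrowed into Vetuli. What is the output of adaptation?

ɪʊʃɪʃenelʊʒeθeke

Syllabifying with onset maximization leaves /ʃ/, /n/, /ʒ/, /θ/, /k/ stranded (no codas are permitted; onsets are limited to one consonant).
Each unlicensed consonant becomes the onset of a new syllable: /ʃ/ → /ʃe/, /n/ → /ne/, /ʒ/ → /ʒe/, /θ/ → /θe/, /k/ → /ke/.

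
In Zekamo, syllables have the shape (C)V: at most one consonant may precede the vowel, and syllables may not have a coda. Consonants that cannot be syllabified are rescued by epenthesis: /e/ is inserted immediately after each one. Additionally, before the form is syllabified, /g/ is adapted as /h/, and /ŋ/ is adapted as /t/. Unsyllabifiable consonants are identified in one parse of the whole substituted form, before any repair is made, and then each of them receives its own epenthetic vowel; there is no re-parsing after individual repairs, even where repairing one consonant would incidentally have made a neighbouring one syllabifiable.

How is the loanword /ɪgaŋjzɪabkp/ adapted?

Substitution: /g/ → /h/, /ŋ/ → /t/, giving /ɪhatjzɪabkp/.
The consonants /t/, /j/, /b/, /k/, /p/ cannot be parsed into a legal (C)V syllable (no codas are permitted; onsets are limited to one consonant).
Epenthesis after each stranded consonant: /t/ → /te/, /j/ → /je/, /b/ → /be/, /k/ → /ke/, /p/ → /pe/.

ɪhatejezɪabekepe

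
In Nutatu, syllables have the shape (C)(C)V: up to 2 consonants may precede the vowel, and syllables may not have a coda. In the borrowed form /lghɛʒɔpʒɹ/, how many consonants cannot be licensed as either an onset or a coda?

The consonants /l/, /p/, /ʒ/, /ɹ/ cannot be parsed into a legal (C)(C)V syllable (no codas are permitted; onsets may contain at most 2 consonants).

4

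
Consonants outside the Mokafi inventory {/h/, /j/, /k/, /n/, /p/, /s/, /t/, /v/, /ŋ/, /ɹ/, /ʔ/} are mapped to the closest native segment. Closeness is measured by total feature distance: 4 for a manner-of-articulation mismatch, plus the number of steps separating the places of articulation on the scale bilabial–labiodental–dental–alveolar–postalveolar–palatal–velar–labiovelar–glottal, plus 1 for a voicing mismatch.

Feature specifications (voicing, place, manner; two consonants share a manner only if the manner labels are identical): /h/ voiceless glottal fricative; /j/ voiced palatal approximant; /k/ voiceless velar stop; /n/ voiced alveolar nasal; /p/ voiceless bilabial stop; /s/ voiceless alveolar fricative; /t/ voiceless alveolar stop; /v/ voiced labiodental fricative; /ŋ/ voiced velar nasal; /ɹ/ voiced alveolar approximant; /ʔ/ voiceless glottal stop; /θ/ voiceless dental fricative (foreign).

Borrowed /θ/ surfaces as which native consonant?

s

/s/ is closest: same manner (fricative), place distance 1 (dental→alveolar), same voicing; total 1. Next closest is /v/ at distance 2.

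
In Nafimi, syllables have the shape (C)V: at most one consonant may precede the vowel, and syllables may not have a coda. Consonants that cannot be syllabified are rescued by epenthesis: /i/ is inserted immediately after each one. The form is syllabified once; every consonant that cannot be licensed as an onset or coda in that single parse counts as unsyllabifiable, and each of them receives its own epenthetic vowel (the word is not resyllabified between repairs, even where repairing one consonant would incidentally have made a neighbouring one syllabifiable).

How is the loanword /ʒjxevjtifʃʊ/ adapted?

Under (C)V, the unsyllabifiable consonants are /ʒ/, /j/, /v/, /j/, /f/ (no codas are permitted; onsets are limited to one consonant).
Epenthesis after each stranded consonant: /ʒ/ → /ʒi/, /j/ → /ji/, /v/ → /vi/, /j/ → /ji/, /f/ → /fi/.

ʒijixevijitifiʃʊ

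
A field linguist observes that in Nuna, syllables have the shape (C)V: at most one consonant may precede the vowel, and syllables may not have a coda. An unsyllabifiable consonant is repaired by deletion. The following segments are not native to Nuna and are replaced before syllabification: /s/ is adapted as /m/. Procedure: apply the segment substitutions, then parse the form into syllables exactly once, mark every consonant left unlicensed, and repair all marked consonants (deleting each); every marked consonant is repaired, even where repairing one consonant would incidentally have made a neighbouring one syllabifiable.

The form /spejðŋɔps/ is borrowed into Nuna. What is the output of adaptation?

peŋɔ

Substitution: /s/ → /m/, giving /mpejðŋɔpm/.
Syllabifying with onset maximization leaves /m/, /j/, /ð/, /p/, /m/ stranded (no codas are permitted; onsets are limited to one consonant).
Each unlicensed consonant is deleted: /m/, /j/, /ð/, /p/, /m/.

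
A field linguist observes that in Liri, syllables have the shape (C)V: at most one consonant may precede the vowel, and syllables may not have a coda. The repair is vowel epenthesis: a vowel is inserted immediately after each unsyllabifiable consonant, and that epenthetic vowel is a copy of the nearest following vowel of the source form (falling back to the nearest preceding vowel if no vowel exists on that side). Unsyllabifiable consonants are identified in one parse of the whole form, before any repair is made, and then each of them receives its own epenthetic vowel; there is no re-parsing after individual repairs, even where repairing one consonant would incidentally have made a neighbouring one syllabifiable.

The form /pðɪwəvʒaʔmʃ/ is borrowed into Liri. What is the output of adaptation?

pɪðɪwəvaʒaʔamaʃa

Under (C)V, the unsyllabifiable consonants are /p/, /v/, /ʔ/, /m/, /ʃ/ (no codas are permitted; onsets are limited to one consonant).
Inserting the epenthetic vowel yields /p/ → /pɪ/, /v/ → /va/, /ʔ/ → /ʔa/, /m/ → /ma/, /ʃ/ → /ʃa/.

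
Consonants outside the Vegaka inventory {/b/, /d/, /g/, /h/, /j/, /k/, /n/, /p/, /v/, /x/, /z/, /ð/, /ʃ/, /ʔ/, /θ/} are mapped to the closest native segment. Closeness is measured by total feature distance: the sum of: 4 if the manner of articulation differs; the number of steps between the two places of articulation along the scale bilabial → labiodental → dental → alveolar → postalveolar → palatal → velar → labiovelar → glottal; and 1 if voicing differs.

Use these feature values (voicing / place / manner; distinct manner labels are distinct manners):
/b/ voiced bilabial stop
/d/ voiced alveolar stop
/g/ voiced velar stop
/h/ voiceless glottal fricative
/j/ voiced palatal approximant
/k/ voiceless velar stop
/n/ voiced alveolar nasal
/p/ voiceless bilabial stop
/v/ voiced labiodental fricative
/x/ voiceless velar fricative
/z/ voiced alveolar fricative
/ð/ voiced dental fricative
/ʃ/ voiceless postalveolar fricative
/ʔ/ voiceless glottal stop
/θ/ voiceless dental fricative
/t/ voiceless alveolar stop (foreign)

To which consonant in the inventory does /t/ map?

/d/ is closest: same manner (stop), place distance 0 (alveolar→alveolar), voicing differs (+1); total 1. Next closest is /k/ at distance 3.

d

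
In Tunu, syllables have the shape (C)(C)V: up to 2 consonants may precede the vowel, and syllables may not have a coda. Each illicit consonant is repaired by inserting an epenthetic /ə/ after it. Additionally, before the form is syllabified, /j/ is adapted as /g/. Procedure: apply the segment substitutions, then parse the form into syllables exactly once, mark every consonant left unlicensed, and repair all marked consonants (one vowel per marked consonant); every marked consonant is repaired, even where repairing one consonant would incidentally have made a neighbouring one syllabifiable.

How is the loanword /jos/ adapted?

Substitution: /j/ → /g/, giving /gos/.
Syllabifying with onset maximization leaves /s/ stranded (no codas are permitted; onsets may contain at most 2 consonants).
Inserting the epenthetic vowel yields /s/ → /sə/.

gosə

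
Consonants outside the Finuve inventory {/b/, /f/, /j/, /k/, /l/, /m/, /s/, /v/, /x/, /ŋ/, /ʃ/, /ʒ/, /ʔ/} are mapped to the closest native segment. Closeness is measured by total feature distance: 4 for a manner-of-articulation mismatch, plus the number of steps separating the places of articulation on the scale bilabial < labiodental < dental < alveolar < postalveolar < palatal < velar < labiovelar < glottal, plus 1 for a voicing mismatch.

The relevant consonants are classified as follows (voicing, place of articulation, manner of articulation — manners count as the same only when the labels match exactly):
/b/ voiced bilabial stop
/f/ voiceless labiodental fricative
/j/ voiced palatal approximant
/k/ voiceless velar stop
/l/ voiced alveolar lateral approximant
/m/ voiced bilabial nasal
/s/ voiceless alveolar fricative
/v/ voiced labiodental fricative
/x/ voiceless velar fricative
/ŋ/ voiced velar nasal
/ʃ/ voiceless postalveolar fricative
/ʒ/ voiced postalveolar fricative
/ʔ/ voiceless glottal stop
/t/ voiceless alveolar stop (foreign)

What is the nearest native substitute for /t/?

k

/k/ is closest: same manner (stop), place distance 3 (alveolar→velar), same voicing; total 3. Next closest is /b/ at distance 4.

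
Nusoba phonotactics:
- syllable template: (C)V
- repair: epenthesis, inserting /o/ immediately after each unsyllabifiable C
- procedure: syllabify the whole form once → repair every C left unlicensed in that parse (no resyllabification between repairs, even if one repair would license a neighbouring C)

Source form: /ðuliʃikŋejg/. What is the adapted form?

Syllabifying with onset maximization leaves /k/, /j/, /g/ stranded (no codas are permitted; onsets are limited to one consonant).
Epenthesis after each stranded consonant: /k/ → /ko/, /j/ → /jo/, /g/ → /go/.

ðuliʃikoŋejogo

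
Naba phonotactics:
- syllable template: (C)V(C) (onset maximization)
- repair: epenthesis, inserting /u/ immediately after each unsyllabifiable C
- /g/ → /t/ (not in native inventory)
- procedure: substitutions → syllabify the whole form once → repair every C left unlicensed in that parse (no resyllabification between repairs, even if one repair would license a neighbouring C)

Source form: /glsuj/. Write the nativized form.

Substitution: /g/ → /t/, giving /tlsuj/.
Under (C)V(C), the unsyllabifiable consonants are /t/, /l/ (at most one coda consonant is licensed; onsets are limited to one consonant).
Each unlicensed consonant becomes the onset of a new syllable: /t/ → /tu/, /l/ → /lu/.

tulusuj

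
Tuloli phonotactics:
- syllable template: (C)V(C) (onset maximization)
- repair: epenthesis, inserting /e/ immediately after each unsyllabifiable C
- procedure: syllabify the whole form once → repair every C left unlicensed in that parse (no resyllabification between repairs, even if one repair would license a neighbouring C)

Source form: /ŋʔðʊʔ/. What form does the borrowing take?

ŋeʔeðʊʔ

Under (C)V(C), the unsyllabifiable consonants are /ŋ/, /ʔ/ (at most one coda consonant is licensed; onsets are limited to one consonant).
Epenthesis after each stranded consonant: /ŋ/ → /ŋe/, /ʔ/ → /ʔe/.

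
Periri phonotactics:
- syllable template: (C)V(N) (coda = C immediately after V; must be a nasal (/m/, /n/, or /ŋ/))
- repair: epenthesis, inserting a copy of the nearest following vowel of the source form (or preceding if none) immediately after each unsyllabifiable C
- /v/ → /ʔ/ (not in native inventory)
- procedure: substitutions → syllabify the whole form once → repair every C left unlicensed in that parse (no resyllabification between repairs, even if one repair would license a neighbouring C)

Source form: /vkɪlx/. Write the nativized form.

Substitution: /v/ → /ʔ/, giving /ʔkɪlx/.
The consonants /ʔ/, /l/, /x/ cannot be parsed into a legal (C)V(N) syllable (only a nasal (/m/, /n/, or /ŋ/) is licensed in coda position; onsets are limited to one consonant).
Epenthesis after each stranded consonant: /ʔ/ → /ʔɪ/, /l/ → /lɪ/, /x/ → /xɪ/.

ʔɪkɪlɪxɪ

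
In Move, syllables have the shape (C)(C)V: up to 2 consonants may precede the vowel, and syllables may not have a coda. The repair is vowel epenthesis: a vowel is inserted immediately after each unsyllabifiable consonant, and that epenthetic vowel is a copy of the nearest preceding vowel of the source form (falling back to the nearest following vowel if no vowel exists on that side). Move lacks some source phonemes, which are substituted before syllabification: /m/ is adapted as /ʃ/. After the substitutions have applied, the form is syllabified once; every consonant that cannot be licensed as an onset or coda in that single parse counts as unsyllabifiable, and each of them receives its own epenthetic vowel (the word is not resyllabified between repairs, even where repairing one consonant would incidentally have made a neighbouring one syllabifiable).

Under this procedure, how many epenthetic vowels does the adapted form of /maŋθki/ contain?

After substitution the input is /ʃaŋθki/.
The unsyllabifiable consonants are /ŋ/; each receives one epenthetic vowel.

1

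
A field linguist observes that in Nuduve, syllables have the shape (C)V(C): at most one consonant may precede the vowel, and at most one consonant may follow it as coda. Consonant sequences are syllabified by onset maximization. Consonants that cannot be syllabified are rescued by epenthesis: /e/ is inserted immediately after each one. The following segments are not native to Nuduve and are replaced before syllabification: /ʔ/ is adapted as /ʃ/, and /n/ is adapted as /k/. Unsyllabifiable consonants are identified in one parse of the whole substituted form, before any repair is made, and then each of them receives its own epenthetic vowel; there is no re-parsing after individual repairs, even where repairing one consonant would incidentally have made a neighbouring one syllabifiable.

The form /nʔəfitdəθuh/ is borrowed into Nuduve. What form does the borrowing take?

keʃəfitdəθuh

Substitution: /n/ → /k/, /ʔ/ → /ʃ/, giving /kʃəfitdəθuh/.
The consonants /k/ cannot be parsed into a legal (C)V(C) syllable (at most one coda consonant is licensed; onsets are limited to one consonant).
Epenthesis after each stranded consonant: /k/ → /ke/.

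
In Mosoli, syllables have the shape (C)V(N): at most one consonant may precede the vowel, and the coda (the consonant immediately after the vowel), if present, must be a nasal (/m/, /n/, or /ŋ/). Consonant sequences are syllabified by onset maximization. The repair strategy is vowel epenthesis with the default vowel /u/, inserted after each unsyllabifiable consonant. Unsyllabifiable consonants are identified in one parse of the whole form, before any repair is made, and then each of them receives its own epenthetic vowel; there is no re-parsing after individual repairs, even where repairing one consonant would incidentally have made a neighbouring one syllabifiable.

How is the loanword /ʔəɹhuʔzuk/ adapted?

The consonants /ɹ/, /ʔ/, /k/ cannot be parsed into a legal (C)V(N) syllable (only a nasal (/m/, /n/, or /ŋ/) is licensed in coda position; onsets are limited to one consonant).
Each unlicensed consonant becomes the onset of a new syllable: /ɹ/ → /ɹu/, /ʔ/ → /ʔu/, /k/ → /ku/.

ʔəɹuhuʔuzuku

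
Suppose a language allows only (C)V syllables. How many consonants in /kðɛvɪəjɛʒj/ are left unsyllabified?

The consonants /k/, /ʒ/, /j/ cannot be parsed into a legal (C)V syllable (no codas are permitted; onsets are limited to one consonant).

3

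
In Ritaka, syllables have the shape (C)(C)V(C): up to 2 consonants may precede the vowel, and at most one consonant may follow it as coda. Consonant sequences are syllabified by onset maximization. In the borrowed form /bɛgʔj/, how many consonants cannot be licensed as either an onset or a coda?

2

The consonants /ʔ/, /j/ cannot be parsed into a legal (C)(C)V(C) syllable (at most one coda consonant is licensed; onsets may contain at most 2 consonants).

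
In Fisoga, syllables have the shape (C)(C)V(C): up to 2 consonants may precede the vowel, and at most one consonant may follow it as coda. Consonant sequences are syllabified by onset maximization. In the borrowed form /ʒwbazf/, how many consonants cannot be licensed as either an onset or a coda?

The consonants /ʒ/, /f/ cannot be parsed into a legal (C)(C)V(C) syllable (at most one coda consonant is licensed; onsets may contain at most 2 consonants).

2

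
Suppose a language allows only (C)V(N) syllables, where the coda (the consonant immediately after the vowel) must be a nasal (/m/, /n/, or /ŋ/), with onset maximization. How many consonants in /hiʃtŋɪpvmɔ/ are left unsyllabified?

4

Syllabifying with onset maximization leaves /ʃ/, /t/, /p/, /v/ stranded (only a nasal (/m/, /n/, or /ŋ/) is licensed in coda position; onsets are limited to one consonant).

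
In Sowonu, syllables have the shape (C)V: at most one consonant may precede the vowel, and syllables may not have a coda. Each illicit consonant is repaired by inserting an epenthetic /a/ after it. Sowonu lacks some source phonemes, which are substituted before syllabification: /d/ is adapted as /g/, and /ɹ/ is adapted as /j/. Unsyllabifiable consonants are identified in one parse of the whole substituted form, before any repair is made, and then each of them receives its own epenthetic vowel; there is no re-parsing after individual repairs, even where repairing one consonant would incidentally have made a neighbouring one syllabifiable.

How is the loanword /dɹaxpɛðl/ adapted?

gajaxapɛðala

Substitution: /d/ → /g/, /ɹ/ → /j/, giving /gjaxpɛðl/.
Syllabifying with onset maximization leaves /g/, /x/, /ð/, /l/ stranded (no codas are permitted; onsets are limited to one consonant).
Epenthesis after each stranded consonant: /g/ → /ga/, /x/ → /xa/, /ð/ → /ða/, /l/ → /la/.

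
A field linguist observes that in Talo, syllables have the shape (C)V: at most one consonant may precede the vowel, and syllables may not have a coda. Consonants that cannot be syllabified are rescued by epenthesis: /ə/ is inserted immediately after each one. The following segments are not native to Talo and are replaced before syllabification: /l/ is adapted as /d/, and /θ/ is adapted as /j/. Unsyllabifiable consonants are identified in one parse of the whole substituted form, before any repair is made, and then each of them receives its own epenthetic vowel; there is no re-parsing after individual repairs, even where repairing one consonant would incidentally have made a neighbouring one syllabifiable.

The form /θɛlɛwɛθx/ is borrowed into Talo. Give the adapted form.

Substitution: /θ/ → /j/, /l/ → /d/, giving /jɛdɛwɛjx/.
The consonants /j/, /x/ cannot be parsed into a legal (C)V syllable (no codas are permitted; onsets are limited to one consonant).
Epenthesis after each stranded consonant: /j/ → /jə/, /x/ → /xə/.

jɛdɛwɛjəxə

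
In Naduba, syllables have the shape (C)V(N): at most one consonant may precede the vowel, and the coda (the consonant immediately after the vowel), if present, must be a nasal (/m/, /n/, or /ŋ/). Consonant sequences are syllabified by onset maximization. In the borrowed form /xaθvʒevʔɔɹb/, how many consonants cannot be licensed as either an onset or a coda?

5

Syllabifying with onset maximization leaves /θ/, /v/, /v/, /ɹ/, /b/ stranded (only a nasal (/m/, /n/, or /ŋ/) is licensed in coda position; onsets are limited to one consonant).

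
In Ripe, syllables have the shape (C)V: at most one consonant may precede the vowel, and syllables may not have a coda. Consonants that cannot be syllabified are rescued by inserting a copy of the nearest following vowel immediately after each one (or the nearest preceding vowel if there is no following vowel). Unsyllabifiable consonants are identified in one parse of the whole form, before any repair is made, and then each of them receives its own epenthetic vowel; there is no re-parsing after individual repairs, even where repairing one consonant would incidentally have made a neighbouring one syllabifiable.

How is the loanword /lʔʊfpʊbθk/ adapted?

The consonants /l/, /f/, /b/, /θ/, /k/ cannot be parsed into a legal (C)V syllable (no codas are permitted; onsets are limited to one consonant).
Each unlicensed consonant becomes the onset of a new syllable: /l/ → /lʊ/, /f/ → /fʊ/, /b/ → /bʊ/, /θ/ → /θʊ/, /k/ → /kʊ/.

lʊʔʊfʊpʊbʊθʊkʊ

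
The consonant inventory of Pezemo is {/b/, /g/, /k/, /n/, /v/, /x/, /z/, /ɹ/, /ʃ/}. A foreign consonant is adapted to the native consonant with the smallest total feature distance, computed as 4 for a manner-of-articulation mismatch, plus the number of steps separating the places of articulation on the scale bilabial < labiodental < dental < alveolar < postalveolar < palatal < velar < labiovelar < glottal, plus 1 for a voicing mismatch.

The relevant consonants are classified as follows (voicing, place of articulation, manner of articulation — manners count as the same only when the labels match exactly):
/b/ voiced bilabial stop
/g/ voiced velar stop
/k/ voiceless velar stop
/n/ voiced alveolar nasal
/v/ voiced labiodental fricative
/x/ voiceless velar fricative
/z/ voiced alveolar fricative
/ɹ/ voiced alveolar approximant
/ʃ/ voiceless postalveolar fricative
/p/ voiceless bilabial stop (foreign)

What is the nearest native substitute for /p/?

/b/ is closest: same manner (stop), place distance 0 (bilabial→bilabial), voicing differs (+1); total 1. Next closest is /k/ at distance 6.

b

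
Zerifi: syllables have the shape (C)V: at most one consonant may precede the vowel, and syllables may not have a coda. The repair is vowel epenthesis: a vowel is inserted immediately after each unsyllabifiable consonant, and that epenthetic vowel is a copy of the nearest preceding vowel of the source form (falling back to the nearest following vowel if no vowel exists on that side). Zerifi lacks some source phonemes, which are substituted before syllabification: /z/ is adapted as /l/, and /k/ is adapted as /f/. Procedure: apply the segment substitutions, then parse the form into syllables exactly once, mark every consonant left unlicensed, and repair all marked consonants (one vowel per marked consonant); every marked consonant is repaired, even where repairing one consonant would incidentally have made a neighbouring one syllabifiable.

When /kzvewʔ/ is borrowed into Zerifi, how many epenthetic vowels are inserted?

4

After substitution the input is /flvewʔ/.
The unsyllabifiable consonants are /f/, /l/, /w/, /ʔ/; each receives one epenthetic vowel.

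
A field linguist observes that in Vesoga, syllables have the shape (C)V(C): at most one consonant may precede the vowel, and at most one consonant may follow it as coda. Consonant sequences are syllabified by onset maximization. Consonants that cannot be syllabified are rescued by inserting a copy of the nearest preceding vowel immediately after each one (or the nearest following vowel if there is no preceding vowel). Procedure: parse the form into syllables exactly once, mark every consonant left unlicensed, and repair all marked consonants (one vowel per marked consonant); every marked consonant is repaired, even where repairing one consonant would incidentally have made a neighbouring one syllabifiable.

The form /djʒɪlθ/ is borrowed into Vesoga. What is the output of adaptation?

Syllabifying with onset maximization leaves /d/, /j/, /θ/ stranded (at most one coda consonant is licensed; onsets are limited to one consonant).
Epenthesis after each stranded consonant: /d/ → /dɪ/, /j/ → /jɪ/, /θ/ → /θɪ/.

dɪjɪʒɪlθɪ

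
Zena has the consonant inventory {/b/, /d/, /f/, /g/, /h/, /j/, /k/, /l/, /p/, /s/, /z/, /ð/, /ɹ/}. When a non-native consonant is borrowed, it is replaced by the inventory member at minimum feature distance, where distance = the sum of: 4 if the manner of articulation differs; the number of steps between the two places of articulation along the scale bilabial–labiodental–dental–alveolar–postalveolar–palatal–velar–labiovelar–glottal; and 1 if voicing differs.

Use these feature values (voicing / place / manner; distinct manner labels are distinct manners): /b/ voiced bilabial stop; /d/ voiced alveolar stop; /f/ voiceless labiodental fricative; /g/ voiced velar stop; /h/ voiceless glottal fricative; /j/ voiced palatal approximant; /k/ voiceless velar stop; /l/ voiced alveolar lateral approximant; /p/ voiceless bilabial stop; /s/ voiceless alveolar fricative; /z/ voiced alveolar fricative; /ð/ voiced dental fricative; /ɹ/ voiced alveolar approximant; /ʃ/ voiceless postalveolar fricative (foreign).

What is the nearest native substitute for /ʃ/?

/s/ is closest: same manner (fricative), place distance 1 (postalveolar→alveolar), same voicing; total 1. Next closest is /z/ at distance 2.

s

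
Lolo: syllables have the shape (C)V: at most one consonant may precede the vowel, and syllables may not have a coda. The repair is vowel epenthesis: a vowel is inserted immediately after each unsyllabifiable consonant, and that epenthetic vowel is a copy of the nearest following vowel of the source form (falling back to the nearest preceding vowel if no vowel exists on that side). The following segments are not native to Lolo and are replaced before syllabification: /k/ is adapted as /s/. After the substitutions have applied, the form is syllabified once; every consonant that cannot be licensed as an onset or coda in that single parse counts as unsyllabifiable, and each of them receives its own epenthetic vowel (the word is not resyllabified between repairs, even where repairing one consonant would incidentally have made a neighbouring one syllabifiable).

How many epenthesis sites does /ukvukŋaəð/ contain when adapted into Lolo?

After substitution the input is /usvusŋaəð/.
The unsyllabifiable consonants are /s/, /s/, /ð/; each receives one epenthetic vowel.

3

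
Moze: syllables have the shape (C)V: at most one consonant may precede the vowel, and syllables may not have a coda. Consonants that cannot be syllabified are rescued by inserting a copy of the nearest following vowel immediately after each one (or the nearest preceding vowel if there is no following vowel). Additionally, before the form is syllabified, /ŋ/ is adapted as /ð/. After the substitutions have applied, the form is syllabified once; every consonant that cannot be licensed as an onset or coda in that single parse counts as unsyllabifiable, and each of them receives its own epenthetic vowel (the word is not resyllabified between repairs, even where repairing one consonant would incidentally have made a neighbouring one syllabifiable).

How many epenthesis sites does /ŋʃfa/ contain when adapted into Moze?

After substitution the input is /ðʃfa/.
The unsyllabifiable consonants are /ð/, /ʃ/; each receives one epenthetic vowel.

2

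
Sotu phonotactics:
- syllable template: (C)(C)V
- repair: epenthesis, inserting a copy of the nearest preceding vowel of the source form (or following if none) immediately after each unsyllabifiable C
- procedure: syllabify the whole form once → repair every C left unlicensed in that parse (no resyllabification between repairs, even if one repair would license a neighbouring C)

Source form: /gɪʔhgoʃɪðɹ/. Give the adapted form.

Under (C)(C)V, the unsyllabifiable consonants are /ʔ/, /ð/, /ɹ/ (no codas are permitted; onsets may contain at most 2 consonants).
Epenthesis after each stranded consonant: /ʔ/ → /ʔɪ/, /ð/ → /ðɪ/, /ɹ/ → /ɹɪ/.

gɪʔɪhgoʃɪðɪɹɪ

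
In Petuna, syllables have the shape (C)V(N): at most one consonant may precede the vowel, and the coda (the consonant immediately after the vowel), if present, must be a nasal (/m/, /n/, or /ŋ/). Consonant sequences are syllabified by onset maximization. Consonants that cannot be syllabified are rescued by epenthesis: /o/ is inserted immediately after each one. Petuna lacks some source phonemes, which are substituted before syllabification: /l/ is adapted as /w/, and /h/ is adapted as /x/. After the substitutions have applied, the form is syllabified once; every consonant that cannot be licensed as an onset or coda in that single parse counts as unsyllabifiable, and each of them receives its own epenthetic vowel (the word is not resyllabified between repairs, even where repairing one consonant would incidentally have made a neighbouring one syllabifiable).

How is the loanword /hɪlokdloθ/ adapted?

xɪwokodowoθo

Substitution: /h/ → /x/, /l/ → /w/, giving /xɪwokdwoθ/.
Syllabifying with onset maximization leaves /k/, /d/, /θ/ stranded (only a nasal (/m/, /n/, or /ŋ/) is licensed in coda position; onsets are limited to one consonant).
Epenthesis after each stranded consonant: /k/ → /ko/, /d/ → /do/, /θ/ → /θo/.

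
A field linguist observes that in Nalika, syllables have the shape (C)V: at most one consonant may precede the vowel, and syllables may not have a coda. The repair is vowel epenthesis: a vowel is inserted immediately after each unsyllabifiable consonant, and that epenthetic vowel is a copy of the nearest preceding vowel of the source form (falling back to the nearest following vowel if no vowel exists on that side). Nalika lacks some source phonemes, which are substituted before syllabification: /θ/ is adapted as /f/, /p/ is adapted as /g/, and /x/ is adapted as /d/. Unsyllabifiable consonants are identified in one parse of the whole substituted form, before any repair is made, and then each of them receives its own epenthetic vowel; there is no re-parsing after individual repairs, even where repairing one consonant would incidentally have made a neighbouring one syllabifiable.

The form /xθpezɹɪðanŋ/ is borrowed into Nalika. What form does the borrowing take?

defegezeɹɪðanaŋa

Substitution: /x/ → /d/, /θ/ → /f/, /p/ → /g/, giving /dfgezɹɪðanŋ/.
Syllabifying with onset maximization leaves /d/, /f/, /z/, /n/, /ŋ/ stranded (no codas are permitted; onsets are limited to one consonant).
Inserting the epenthetic vowel yields /d/ → /de/, /f/ → /fe/, /z/ → /ze/, /n/ → /na/, /ŋ/ → /ŋa/.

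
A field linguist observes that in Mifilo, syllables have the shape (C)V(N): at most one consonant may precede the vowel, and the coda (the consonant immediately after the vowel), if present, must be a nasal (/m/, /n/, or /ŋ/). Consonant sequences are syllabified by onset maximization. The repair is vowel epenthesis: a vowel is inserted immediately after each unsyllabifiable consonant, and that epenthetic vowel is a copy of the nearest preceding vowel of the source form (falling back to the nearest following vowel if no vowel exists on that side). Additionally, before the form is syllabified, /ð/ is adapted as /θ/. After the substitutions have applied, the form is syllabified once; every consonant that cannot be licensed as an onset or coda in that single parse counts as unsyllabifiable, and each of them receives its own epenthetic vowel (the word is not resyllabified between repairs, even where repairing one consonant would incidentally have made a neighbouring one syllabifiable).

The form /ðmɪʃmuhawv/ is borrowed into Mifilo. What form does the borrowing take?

Substitution: /ð/ → /θ/, giving /θmɪʃmuhawv/.
The consonants /θ/, /ʃ/, /w/, /v/ cannot be parsed into a legal (C)V(N) syllable (only a nasal (/m/, /n/, or /ŋ/) is licensed in coda position; onsets are limited to one consonant).
Inserting the epenthetic vowel yields /θ/ → /θɪ/, /ʃ/ → /ʃɪ/, /w/ → /wa/, /v/ → /va/.

θɪmɪʃɪmuhawava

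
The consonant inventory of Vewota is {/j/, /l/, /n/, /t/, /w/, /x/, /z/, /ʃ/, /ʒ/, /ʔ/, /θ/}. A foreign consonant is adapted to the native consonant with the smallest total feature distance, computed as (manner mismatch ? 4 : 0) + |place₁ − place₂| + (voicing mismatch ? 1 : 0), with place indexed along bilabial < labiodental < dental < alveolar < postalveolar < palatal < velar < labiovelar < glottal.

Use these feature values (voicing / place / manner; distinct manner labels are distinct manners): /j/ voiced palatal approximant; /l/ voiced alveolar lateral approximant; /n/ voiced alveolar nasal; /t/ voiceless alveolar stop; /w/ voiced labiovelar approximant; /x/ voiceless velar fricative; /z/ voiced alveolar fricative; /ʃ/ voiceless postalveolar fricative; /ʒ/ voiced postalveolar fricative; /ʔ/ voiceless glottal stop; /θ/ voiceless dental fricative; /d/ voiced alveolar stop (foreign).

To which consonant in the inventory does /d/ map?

t

/t/ is closest: same manner (stop), place distance 0 (alveolar→alveolar), voicing differs (+1); total 1. Next closest is /l/ at distance 4.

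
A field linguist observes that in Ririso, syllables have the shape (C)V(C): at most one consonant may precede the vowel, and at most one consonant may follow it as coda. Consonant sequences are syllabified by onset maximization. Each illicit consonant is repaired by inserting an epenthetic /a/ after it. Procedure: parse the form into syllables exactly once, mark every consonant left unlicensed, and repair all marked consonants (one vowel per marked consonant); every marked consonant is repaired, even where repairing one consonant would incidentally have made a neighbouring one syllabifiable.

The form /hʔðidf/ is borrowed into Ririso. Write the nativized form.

haʔaðidfa

Under (C)V(C), the unsyllabifiable consonants are /h/, /ʔ/, /f/ (at most one coda consonant is licensed; onsets are limited to one consonant).
Inserting the epenthetic vowel yields /h/ → /ha/, /ʔ/ → /ʔa/, /f/ → /fa/.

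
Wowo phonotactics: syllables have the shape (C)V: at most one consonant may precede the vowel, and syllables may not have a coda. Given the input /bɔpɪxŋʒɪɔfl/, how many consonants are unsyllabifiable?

Under (C)V, the unsyllabifiable consonants are /x/, /ŋ/, /f/, /l/ (no codas are permitted; onsets are limited to one consonant).

4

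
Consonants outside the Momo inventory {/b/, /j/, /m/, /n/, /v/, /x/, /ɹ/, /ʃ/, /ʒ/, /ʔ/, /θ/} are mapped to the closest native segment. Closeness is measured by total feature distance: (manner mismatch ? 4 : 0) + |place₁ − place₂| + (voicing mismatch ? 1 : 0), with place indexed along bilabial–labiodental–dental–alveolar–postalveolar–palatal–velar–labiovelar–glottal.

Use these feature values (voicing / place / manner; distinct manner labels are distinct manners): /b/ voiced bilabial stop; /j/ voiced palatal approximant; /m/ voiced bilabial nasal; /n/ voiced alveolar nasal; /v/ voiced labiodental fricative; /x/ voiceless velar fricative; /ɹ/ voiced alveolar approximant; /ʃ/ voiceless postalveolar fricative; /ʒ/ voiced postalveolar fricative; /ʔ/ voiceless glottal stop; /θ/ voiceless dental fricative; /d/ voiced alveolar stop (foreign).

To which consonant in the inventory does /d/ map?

/b/ is closest: same manner (stop), place distance 3 (alveolar→bilabial), same voicing; total 3. Next closest is /n/ at distance 4.

b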